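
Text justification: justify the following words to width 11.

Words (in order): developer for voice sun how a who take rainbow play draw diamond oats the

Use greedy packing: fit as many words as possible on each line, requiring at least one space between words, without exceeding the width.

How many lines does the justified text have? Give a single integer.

Answer: 8

Derivation:
Line 1: ['developer'] (min_width=9, slack=2)
Line 2: ['for', 'voice'] (min_width=9, slack=2)
Line 3: ['sun', 'how', 'a'] (min_width=9, slack=2)
Line 4: ['who', 'take'] (min_width=8, slack=3)
Line 5: ['rainbow'] (min_width=7, slack=4)
Line 6: ['play', 'draw'] (min_width=9, slack=2)
Line 7: ['diamond'] (min_width=7, slack=4)
Line 8: ['oats', 'the'] (min_width=8, slack=3)
Total lines: 8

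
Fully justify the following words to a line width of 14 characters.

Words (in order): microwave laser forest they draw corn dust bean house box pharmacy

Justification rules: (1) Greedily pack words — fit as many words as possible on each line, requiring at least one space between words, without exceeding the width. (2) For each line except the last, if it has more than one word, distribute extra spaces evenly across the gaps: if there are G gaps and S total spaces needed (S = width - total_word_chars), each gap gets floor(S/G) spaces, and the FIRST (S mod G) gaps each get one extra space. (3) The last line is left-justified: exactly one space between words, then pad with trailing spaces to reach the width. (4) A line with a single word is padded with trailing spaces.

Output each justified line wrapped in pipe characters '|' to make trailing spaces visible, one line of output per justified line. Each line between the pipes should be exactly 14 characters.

Line 1: ['microwave'] (min_width=9, slack=5)
Line 2: ['laser', 'forest'] (min_width=12, slack=2)
Line 3: ['they', 'draw', 'corn'] (min_width=14, slack=0)
Line 4: ['dust', 'bean'] (min_width=9, slack=5)
Line 5: ['house', 'box'] (min_width=9, slack=5)
Line 6: ['pharmacy'] (min_width=8, slack=6)

Answer: |microwave     |
|laser   forest|
|they draw corn|
|dust      bean|
|house      box|
|pharmacy      |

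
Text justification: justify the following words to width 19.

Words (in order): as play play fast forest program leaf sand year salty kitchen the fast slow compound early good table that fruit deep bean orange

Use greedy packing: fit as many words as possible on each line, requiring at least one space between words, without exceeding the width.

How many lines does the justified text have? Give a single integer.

Answer: 8

Derivation:
Line 1: ['as', 'play', 'play', 'fast'] (min_width=17, slack=2)
Line 2: ['forest', 'program', 'leaf'] (min_width=19, slack=0)
Line 3: ['sand', 'year', 'salty'] (min_width=15, slack=4)
Line 4: ['kitchen', 'the', 'fast'] (min_width=16, slack=3)
Line 5: ['slow', 'compound', 'early'] (min_width=19, slack=0)
Line 6: ['good', 'table', 'that'] (min_width=15, slack=4)
Line 7: ['fruit', 'deep', 'bean'] (min_width=15, slack=4)
Line 8: ['orange'] (min_width=6, slack=13)
Total lines: 8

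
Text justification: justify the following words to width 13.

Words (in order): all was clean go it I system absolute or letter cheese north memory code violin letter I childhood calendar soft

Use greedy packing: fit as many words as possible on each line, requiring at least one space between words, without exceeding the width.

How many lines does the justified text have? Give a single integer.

Line 1: ['all', 'was', 'clean'] (min_width=13, slack=0)
Line 2: ['go', 'it', 'I'] (min_width=7, slack=6)
Line 3: ['system'] (min_width=6, slack=7)
Line 4: ['absolute', 'or'] (min_width=11, slack=2)
Line 5: ['letter', 'cheese'] (min_width=13, slack=0)
Line 6: ['north', 'memory'] (min_width=12, slack=1)
Line 7: ['code', 'violin'] (min_width=11, slack=2)
Line 8: ['letter', 'I'] (min_width=8, slack=5)
Line 9: ['childhood'] (min_width=9, slack=4)
Line 10: ['calendar', 'soft'] (min_width=13, slack=0)
Total lines: 10

Answer: 10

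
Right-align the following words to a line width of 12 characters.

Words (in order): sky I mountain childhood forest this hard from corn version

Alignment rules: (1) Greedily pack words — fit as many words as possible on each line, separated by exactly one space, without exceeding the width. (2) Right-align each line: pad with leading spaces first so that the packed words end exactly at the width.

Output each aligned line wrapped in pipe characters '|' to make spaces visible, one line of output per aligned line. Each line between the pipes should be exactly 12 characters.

Line 1: ['sky', 'I'] (min_width=5, slack=7)
Line 2: ['mountain'] (min_width=8, slack=4)
Line 3: ['childhood'] (min_width=9, slack=3)
Line 4: ['forest', 'this'] (min_width=11, slack=1)
Line 5: ['hard', 'from'] (min_width=9, slack=3)
Line 6: ['corn', 'version'] (min_width=12, slack=0)

Answer: |       sky I|
|    mountain|
|   childhood|
| forest this|
|   hard from|
|corn version|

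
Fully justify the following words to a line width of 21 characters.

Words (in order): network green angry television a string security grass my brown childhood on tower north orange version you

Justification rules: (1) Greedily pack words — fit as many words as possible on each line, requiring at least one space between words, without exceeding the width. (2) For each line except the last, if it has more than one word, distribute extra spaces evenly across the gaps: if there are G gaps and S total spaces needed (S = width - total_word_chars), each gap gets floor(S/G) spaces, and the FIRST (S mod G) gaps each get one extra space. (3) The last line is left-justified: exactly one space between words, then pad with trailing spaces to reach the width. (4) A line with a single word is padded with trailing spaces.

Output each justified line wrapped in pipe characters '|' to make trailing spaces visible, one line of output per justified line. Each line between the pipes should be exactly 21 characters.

Answer: |network  green  angry|
|television  a  string|
|security   grass   my|
|brown   childhood  on|
|tower   north  orange|
|version you          |

Derivation:
Line 1: ['network', 'green', 'angry'] (min_width=19, slack=2)
Line 2: ['television', 'a', 'string'] (min_width=19, slack=2)
Line 3: ['security', 'grass', 'my'] (min_width=17, slack=4)
Line 4: ['brown', 'childhood', 'on'] (min_width=18, slack=3)
Line 5: ['tower', 'north', 'orange'] (min_width=18, slack=3)
Line 6: ['version', 'you'] (min_width=11, slack=10)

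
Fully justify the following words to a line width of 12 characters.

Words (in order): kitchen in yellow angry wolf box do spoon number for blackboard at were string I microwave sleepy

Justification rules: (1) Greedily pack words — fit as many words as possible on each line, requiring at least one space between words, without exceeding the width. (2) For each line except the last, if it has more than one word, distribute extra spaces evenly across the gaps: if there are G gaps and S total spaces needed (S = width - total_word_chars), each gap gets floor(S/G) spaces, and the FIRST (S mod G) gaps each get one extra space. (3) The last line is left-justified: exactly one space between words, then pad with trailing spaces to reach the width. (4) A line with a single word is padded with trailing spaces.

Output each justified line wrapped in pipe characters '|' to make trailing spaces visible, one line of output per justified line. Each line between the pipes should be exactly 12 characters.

Answer: |kitchen   in|
|yellow angry|
|wolf  box do|
|spoon number|
|for         |
|blackboard  |
|at      were|
|string     I|
|microwave   |
|sleepy      |

Derivation:
Line 1: ['kitchen', 'in'] (min_width=10, slack=2)
Line 2: ['yellow', 'angry'] (min_width=12, slack=0)
Line 3: ['wolf', 'box', 'do'] (min_width=11, slack=1)
Line 4: ['spoon', 'number'] (min_width=12, slack=0)
Line 5: ['for'] (min_width=3, slack=9)
Line 6: ['blackboard'] (min_width=10, slack=2)
Line 7: ['at', 'were'] (min_width=7, slack=5)
Line 8: ['string', 'I'] (min_width=8, slack=4)
Line 9: ['microwave'] (min_width=9, slack=3)
Line 10: ['sleepy'] (min_width=6, slack=6)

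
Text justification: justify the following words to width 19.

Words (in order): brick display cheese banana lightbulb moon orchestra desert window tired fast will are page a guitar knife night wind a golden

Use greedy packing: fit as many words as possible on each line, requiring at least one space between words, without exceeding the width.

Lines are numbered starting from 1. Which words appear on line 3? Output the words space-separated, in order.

Line 1: ['brick', 'display'] (min_width=13, slack=6)
Line 2: ['cheese', 'banana'] (min_width=13, slack=6)
Line 3: ['lightbulb', 'moon'] (min_width=14, slack=5)
Line 4: ['orchestra', 'desert'] (min_width=16, slack=3)
Line 5: ['window', 'tired', 'fast'] (min_width=17, slack=2)
Line 6: ['will', 'are', 'page', 'a'] (min_width=15, slack=4)
Line 7: ['guitar', 'knife', 'night'] (min_width=18, slack=1)
Line 8: ['wind', 'a', 'golden'] (min_width=13, slack=6)

Answer: lightbulb moon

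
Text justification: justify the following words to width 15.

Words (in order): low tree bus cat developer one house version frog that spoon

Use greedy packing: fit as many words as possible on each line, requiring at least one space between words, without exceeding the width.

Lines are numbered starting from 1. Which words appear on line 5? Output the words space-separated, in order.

Answer: that spoon

Derivation:
Line 1: ['low', 'tree', 'bus'] (min_width=12, slack=3)
Line 2: ['cat', 'developer'] (min_width=13, slack=2)
Line 3: ['one', 'house'] (min_width=9, slack=6)
Line 4: ['version', 'frog'] (min_width=12, slack=3)
Line 5: ['that', 'spoon'] (min_width=10, slack=5)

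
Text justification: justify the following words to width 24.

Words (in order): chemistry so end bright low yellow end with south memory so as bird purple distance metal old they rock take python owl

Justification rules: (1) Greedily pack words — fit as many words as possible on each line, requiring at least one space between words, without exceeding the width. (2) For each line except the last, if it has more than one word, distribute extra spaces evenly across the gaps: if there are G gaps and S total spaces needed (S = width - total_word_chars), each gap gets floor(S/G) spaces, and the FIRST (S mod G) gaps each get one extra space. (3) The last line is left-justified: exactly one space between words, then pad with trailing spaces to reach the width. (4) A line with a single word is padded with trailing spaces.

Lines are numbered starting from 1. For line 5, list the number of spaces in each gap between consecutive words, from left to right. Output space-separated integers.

Line 1: ['chemistry', 'so', 'end', 'bright'] (min_width=23, slack=1)
Line 2: ['low', 'yellow', 'end', 'with'] (min_width=19, slack=5)
Line 3: ['south', 'memory', 'so', 'as', 'bird'] (min_width=23, slack=1)
Line 4: ['purple', 'distance', 'metal'] (min_width=21, slack=3)
Line 5: ['old', 'they', 'rock', 'take'] (min_width=18, slack=6)
Line 6: ['python', 'owl'] (min_width=10, slack=14)

Answer: 3 3 3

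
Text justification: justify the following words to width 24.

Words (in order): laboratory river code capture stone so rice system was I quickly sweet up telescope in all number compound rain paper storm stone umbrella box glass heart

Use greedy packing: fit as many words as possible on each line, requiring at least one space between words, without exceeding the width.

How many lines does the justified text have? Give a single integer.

Answer: 7

Derivation:
Line 1: ['laboratory', 'river', 'code'] (min_width=21, slack=3)
Line 2: ['capture', 'stone', 'so', 'rice'] (min_width=21, slack=3)
Line 3: ['system', 'was', 'I', 'quickly'] (min_width=20, slack=4)
Line 4: ['sweet', 'up', 'telescope', 'in'] (min_width=21, slack=3)
Line 5: ['all', 'number', 'compound', 'rain'] (min_width=24, slack=0)
Line 6: ['paper', 'storm', 'stone'] (min_width=17, slack=7)
Line 7: ['umbrella', 'box', 'glass', 'heart'] (min_width=24, slack=0)
Total lines: 7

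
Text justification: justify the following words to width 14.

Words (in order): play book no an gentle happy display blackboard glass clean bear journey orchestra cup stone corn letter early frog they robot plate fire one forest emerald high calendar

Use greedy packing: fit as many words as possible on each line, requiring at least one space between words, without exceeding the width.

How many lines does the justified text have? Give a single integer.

Line 1: ['play', 'book', 'no'] (min_width=12, slack=2)
Line 2: ['an', 'gentle'] (min_width=9, slack=5)
Line 3: ['happy', 'display'] (min_width=13, slack=1)
Line 4: ['blackboard'] (min_width=10, slack=4)
Line 5: ['glass', 'clean'] (min_width=11, slack=3)
Line 6: ['bear', 'journey'] (min_width=12, slack=2)
Line 7: ['orchestra', 'cup'] (min_width=13, slack=1)
Line 8: ['stone', 'corn'] (min_width=10, slack=4)
Line 9: ['letter', 'early'] (min_width=12, slack=2)
Line 10: ['frog', 'they'] (min_width=9, slack=5)
Line 11: ['robot', 'plate'] (min_width=11, slack=3)
Line 12: ['fire', 'one'] (min_width=8, slack=6)
Line 13: ['forest', 'emerald'] (min_width=14, slack=0)
Line 14: ['high', 'calendar'] (min_width=13, slack=1)
Total lines: 14

Answer: 14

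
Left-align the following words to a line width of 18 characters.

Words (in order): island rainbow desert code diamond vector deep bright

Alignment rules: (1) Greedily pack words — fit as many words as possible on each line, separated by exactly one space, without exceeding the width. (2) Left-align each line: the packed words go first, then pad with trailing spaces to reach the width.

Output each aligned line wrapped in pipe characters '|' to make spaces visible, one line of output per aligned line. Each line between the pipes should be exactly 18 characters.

Line 1: ['island', 'rainbow'] (min_width=14, slack=4)
Line 2: ['desert', 'code'] (min_width=11, slack=7)
Line 3: ['diamond', 'vector'] (min_width=14, slack=4)
Line 4: ['deep', 'bright'] (min_width=11, slack=7)

Answer: |island rainbow    |
|desert code       |
|diamond vector    |
|deep bright       |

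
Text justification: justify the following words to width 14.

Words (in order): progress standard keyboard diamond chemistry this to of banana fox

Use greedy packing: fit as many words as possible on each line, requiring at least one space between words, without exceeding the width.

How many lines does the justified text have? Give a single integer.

Answer: 7

Derivation:
Line 1: ['progress'] (min_width=8, slack=6)
Line 2: ['standard'] (min_width=8, slack=6)
Line 3: ['keyboard'] (min_width=8, slack=6)
Line 4: ['diamond'] (min_width=7, slack=7)
Line 5: ['chemistry', 'this'] (min_width=14, slack=0)
Line 6: ['to', 'of', 'banana'] (min_width=12, slack=2)
Line 7: ['fox'] (min_width=3, slack=11)
Total lines: 7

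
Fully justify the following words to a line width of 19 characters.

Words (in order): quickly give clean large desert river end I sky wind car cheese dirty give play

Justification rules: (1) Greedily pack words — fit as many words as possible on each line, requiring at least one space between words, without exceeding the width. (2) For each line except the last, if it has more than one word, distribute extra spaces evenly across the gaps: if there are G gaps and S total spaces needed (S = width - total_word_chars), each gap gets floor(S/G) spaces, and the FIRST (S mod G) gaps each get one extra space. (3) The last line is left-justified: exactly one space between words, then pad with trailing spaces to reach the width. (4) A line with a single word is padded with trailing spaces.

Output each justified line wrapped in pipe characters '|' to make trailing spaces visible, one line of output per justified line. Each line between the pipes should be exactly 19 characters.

Line 1: ['quickly', 'give', 'clean'] (min_width=18, slack=1)
Line 2: ['large', 'desert', 'river'] (min_width=18, slack=1)
Line 3: ['end', 'I', 'sky', 'wind', 'car'] (min_width=18, slack=1)
Line 4: ['cheese', 'dirty', 'give'] (min_width=17, slack=2)
Line 5: ['play'] (min_width=4, slack=15)

Answer: |quickly  give clean|
|large  desert river|
|end  I sky wind car|
|cheese  dirty  give|
|play               |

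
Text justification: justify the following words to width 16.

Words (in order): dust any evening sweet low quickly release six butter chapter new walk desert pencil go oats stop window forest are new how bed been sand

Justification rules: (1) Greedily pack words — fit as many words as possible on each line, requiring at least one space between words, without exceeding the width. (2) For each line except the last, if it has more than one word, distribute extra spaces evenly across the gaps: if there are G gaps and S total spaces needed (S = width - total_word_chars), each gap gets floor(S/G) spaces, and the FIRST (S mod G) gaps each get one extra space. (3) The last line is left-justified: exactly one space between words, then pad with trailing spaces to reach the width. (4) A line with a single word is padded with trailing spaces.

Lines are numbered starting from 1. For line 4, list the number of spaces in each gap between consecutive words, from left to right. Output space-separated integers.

Answer: 7

Derivation:
Line 1: ['dust', 'any', 'evening'] (min_width=16, slack=0)
Line 2: ['sweet', 'low'] (min_width=9, slack=7)
Line 3: ['quickly', 'release'] (min_width=15, slack=1)
Line 4: ['six', 'butter'] (min_width=10, slack=6)
Line 5: ['chapter', 'new', 'walk'] (min_width=16, slack=0)
Line 6: ['desert', 'pencil', 'go'] (min_width=16, slack=0)
Line 7: ['oats', 'stop', 'window'] (min_width=16, slack=0)
Line 8: ['forest', 'are', 'new'] (min_width=14, slack=2)
Line 9: ['how', 'bed', 'been'] (min_width=12, slack=4)
Line 10: ['sand'] (min_width=4, slack=12)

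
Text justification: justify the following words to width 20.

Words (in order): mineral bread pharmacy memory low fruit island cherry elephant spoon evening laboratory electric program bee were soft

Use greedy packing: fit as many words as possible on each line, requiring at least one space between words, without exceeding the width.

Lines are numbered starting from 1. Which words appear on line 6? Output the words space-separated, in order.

Line 1: ['mineral', 'bread'] (min_width=13, slack=7)
Line 2: ['pharmacy', 'memory', 'low'] (min_width=19, slack=1)
Line 3: ['fruit', 'island', 'cherry'] (min_width=19, slack=1)
Line 4: ['elephant', 'spoon'] (min_width=14, slack=6)
Line 5: ['evening', 'laboratory'] (min_width=18, slack=2)
Line 6: ['electric', 'program', 'bee'] (min_width=20, slack=0)
Line 7: ['were', 'soft'] (min_width=9, slack=11)

Answer: electric program bee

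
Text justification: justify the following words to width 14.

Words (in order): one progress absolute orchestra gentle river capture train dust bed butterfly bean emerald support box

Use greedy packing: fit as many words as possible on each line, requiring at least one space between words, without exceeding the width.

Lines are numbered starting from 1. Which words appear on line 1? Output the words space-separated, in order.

Answer: one progress

Derivation:
Line 1: ['one', 'progress'] (min_width=12, slack=2)
Line 2: ['absolute'] (min_width=8, slack=6)
Line 3: ['orchestra'] (min_width=9, slack=5)
Line 4: ['gentle', 'river'] (min_width=12, slack=2)
Line 5: ['capture', 'train'] (min_width=13, slack=1)
Line 6: ['dust', 'bed'] (min_width=8, slack=6)
Line 7: ['butterfly', 'bean'] (min_width=14, slack=0)
Line 8: ['emerald'] (min_width=7, slack=7)
Line 9: ['support', 'box'] (min_width=11, slack=3)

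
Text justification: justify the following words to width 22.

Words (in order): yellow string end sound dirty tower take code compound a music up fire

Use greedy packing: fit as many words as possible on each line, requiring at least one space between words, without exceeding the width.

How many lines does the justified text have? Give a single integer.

Line 1: ['yellow', 'string', 'end'] (min_width=17, slack=5)
Line 2: ['sound', 'dirty', 'tower', 'take'] (min_width=22, slack=0)
Line 3: ['code', 'compound', 'a', 'music'] (min_width=21, slack=1)
Line 4: ['up', 'fire'] (min_width=7, slack=15)
Total lines: 4

Answer: 4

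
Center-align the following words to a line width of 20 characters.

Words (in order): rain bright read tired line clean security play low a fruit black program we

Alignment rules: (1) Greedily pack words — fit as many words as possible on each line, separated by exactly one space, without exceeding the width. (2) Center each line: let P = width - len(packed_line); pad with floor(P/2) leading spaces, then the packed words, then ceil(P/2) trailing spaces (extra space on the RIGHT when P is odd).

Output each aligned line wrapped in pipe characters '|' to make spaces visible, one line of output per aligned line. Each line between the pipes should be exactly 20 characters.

Line 1: ['rain', 'bright', 'read'] (min_width=16, slack=4)
Line 2: ['tired', 'line', 'clean'] (min_width=16, slack=4)
Line 3: ['security', 'play', 'low', 'a'] (min_width=19, slack=1)
Line 4: ['fruit', 'black', 'program'] (min_width=19, slack=1)
Line 5: ['we'] (min_width=2, slack=18)

Answer: |  rain bright read  |
|  tired line clean  |
|security play low a |
|fruit black program |
|         we         |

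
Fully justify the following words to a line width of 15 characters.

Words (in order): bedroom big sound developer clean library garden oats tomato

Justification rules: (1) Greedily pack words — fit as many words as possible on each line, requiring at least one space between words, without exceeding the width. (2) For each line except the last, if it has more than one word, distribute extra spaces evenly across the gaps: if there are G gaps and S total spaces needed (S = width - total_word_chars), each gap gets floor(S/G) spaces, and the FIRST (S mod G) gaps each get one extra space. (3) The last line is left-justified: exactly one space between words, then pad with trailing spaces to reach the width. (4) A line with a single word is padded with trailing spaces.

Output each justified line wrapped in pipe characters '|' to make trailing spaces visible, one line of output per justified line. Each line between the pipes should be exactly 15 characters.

Line 1: ['bedroom', 'big'] (min_width=11, slack=4)
Line 2: ['sound', 'developer'] (min_width=15, slack=0)
Line 3: ['clean', 'library'] (min_width=13, slack=2)
Line 4: ['garden', 'oats'] (min_width=11, slack=4)
Line 5: ['tomato'] (min_width=6, slack=9)

Answer: |bedroom     big|
|sound developer|
|clean   library|
|garden     oats|
|tomato         |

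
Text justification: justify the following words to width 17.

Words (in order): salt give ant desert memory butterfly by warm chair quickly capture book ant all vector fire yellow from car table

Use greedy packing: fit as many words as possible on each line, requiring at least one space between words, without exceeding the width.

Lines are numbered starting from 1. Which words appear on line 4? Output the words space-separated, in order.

Answer: chair quickly

Derivation:
Line 1: ['salt', 'give', 'ant'] (min_width=13, slack=4)
Line 2: ['desert', 'memory'] (min_width=13, slack=4)
Line 3: ['butterfly', 'by', 'warm'] (min_width=17, slack=0)
Line 4: ['chair', 'quickly'] (min_width=13, slack=4)
Line 5: ['capture', 'book', 'ant'] (min_width=16, slack=1)
Line 6: ['all', 'vector', 'fire'] (min_width=15, slack=2)
Line 7: ['yellow', 'from', 'car'] (min_width=15, slack=2)
Line 8: ['table'] (min_width=5, slack=12)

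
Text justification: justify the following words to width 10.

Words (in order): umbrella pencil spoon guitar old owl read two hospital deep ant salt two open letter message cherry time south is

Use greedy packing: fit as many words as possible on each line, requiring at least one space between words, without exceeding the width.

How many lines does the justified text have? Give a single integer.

Answer: 15

Derivation:
Line 1: ['umbrella'] (min_width=8, slack=2)
Line 2: ['pencil'] (min_width=6, slack=4)
Line 3: ['spoon'] (min_width=5, slack=5)
Line 4: ['guitar', 'old'] (min_width=10, slack=0)
Line 5: ['owl', 'read'] (min_width=8, slack=2)
Line 6: ['two'] (min_width=3, slack=7)
Line 7: ['hospital'] (min_width=8, slack=2)
Line 8: ['deep', 'ant'] (min_width=8, slack=2)
Line 9: ['salt', 'two'] (min_width=8, slack=2)
Line 10: ['open'] (min_width=4, slack=6)
Line 11: ['letter'] (min_width=6, slack=4)
Line 12: ['message'] (min_width=7, slack=3)
Line 13: ['cherry'] (min_width=6, slack=4)
Line 14: ['time', 'south'] (min_width=10, slack=0)
Line 15: ['is'] (min_width=2, slack=8)
Total lines: 15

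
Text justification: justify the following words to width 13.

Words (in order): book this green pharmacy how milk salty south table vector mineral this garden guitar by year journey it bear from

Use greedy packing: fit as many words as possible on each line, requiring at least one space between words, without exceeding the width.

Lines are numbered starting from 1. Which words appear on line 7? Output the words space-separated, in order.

Line 1: ['book', 'this'] (min_width=9, slack=4)
Line 2: ['green'] (min_width=5, slack=8)
Line 3: ['pharmacy', 'how'] (min_width=12, slack=1)
Line 4: ['milk', 'salty'] (min_width=10, slack=3)
Line 5: ['south', 'table'] (min_width=11, slack=2)
Line 6: ['vector'] (min_width=6, slack=7)
Line 7: ['mineral', 'this'] (min_width=12, slack=1)
Line 8: ['garden', 'guitar'] (min_width=13, slack=0)
Line 9: ['by', 'year'] (min_width=7, slack=6)
Line 10: ['journey', 'it'] (min_width=10, slack=3)
Line 11: ['bear', 'from'] (min_width=9, slack=4)

Answer: mineral this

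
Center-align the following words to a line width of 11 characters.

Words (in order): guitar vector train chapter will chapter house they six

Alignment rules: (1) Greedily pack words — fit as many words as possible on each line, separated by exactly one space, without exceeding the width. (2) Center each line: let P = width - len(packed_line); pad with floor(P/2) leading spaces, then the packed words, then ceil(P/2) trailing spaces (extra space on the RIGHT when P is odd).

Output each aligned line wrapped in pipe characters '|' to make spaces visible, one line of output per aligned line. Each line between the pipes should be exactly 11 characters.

Line 1: ['guitar'] (min_width=6, slack=5)
Line 2: ['vector'] (min_width=6, slack=5)
Line 3: ['train'] (min_width=5, slack=6)
Line 4: ['chapter'] (min_width=7, slack=4)
Line 5: ['will'] (min_width=4, slack=7)
Line 6: ['chapter'] (min_width=7, slack=4)
Line 7: ['house', 'they'] (min_width=10, slack=1)
Line 8: ['six'] (min_width=3, slack=8)

Answer: |  guitar   |
|  vector   |
|   train   |
|  chapter  |
|   will    |
|  chapter  |
|house they |
|    six    |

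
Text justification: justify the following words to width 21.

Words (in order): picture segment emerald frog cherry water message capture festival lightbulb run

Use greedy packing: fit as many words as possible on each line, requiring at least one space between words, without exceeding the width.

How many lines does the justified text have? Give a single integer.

Answer: 5

Derivation:
Line 1: ['picture', 'segment'] (min_width=15, slack=6)
Line 2: ['emerald', 'frog', 'cherry'] (min_width=19, slack=2)
Line 3: ['water', 'message', 'capture'] (min_width=21, slack=0)
Line 4: ['festival', 'lightbulb'] (min_width=18, slack=3)
Line 5: ['run'] (min_width=3, slack=18)
Total lines: 5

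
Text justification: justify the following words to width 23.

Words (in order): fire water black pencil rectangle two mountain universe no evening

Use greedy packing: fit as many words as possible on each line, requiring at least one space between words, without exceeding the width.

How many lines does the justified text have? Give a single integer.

Answer: 3

Derivation:
Line 1: ['fire', 'water', 'black', 'pencil'] (min_width=23, slack=0)
Line 2: ['rectangle', 'two', 'mountain'] (min_width=22, slack=1)
Line 3: ['universe', 'no', 'evening'] (min_width=19, slack=4)
Total lines: 3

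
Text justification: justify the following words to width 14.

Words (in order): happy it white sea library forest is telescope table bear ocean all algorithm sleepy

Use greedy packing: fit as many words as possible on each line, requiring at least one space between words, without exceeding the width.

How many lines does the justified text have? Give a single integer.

Answer: 8

Derivation:
Line 1: ['happy', 'it', 'white'] (min_width=14, slack=0)
Line 2: ['sea', 'library'] (min_width=11, slack=3)
Line 3: ['forest', 'is'] (min_width=9, slack=5)
Line 4: ['telescope'] (min_width=9, slack=5)
Line 5: ['table', 'bear'] (min_width=10, slack=4)
Line 6: ['ocean', 'all'] (min_width=9, slack=5)
Line 7: ['algorithm'] (min_width=9, slack=5)
Line 8: ['sleepy'] (min_width=6, slack=8)
Total lines: 8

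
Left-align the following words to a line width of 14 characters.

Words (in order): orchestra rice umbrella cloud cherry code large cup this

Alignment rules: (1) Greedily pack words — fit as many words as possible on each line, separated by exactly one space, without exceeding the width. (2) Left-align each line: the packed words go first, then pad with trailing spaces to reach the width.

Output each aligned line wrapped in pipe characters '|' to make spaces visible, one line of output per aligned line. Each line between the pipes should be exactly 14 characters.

Answer: |orchestra rice|
|umbrella cloud|
|cherry code   |
|large cup this|

Derivation:
Line 1: ['orchestra', 'rice'] (min_width=14, slack=0)
Line 2: ['umbrella', 'cloud'] (min_width=14, slack=0)
Line 3: ['cherry', 'code'] (min_width=11, slack=3)
Line 4: ['large', 'cup', 'this'] (min_width=14, slack=0)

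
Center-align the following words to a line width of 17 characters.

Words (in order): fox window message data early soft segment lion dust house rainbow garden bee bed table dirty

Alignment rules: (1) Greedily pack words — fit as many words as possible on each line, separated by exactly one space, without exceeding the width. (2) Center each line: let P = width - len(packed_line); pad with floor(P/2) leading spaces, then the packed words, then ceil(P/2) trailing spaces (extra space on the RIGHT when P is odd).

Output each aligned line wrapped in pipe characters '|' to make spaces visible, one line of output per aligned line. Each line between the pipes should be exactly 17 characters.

Line 1: ['fox', 'window'] (min_width=10, slack=7)
Line 2: ['message', 'data'] (min_width=12, slack=5)
Line 3: ['early', 'soft'] (min_width=10, slack=7)
Line 4: ['segment', 'lion', 'dust'] (min_width=17, slack=0)
Line 5: ['house', 'rainbow'] (min_width=13, slack=4)
Line 6: ['garden', 'bee', 'bed'] (min_width=14, slack=3)
Line 7: ['table', 'dirty'] (min_width=11, slack=6)

Answer: |   fox window    |
|  message data   |
|   early soft    |
|segment lion dust|
|  house rainbow  |
| garden bee bed  |
|   table dirty   |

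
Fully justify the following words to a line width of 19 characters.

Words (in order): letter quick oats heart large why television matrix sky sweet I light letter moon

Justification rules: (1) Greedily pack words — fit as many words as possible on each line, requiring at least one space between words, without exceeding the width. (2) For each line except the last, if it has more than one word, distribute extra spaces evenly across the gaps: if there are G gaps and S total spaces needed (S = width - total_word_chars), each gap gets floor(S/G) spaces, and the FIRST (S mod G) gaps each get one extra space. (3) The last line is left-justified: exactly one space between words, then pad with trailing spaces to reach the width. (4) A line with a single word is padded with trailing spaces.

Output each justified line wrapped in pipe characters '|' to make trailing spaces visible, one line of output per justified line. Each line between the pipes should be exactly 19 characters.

Answer: |letter  quick  oats|
|heart   large   why|
|television   matrix|
|sky  sweet  I light|
|letter moon        |

Derivation:
Line 1: ['letter', 'quick', 'oats'] (min_width=17, slack=2)
Line 2: ['heart', 'large', 'why'] (min_width=15, slack=4)
Line 3: ['television', 'matrix'] (min_width=17, slack=2)
Line 4: ['sky', 'sweet', 'I', 'light'] (min_width=17, slack=2)
Line 5: ['letter', 'moon'] (min_width=11, slack=8)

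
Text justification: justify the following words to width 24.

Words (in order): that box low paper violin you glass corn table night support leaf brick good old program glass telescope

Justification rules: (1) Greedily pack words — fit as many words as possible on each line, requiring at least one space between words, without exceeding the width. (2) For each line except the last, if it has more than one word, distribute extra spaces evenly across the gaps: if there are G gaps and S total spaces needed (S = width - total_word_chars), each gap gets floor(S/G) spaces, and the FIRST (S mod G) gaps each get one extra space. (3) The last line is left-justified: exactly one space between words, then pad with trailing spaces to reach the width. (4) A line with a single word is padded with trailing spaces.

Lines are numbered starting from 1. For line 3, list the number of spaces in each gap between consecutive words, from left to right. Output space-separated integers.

Answer: 1 1 1

Derivation:
Line 1: ['that', 'box', 'low', 'paper'] (min_width=18, slack=6)
Line 2: ['violin', 'you', 'glass', 'corn'] (min_width=21, slack=3)
Line 3: ['table', 'night', 'support', 'leaf'] (min_width=24, slack=0)
Line 4: ['brick', 'good', 'old', 'program'] (min_width=22, slack=2)
Line 5: ['glass', 'telescope'] (min_width=15, slack=9)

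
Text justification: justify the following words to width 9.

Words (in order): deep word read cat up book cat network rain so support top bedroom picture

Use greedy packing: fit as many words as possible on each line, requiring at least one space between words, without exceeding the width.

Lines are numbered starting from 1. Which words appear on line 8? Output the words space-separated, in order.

Answer: top

Derivation:
Line 1: ['deep', 'word'] (min_width=9, slack=0)
Line 2: ['read', 'cat'] (min_width=8, slack=1)
Line 3: ['up', 'book'] (min_width=7, slack=2)
Line 4: ['cat'] (min_width=3, slack=6)
Line 5: ['network'] (min_width=7, slack=2)
Line 6: ['rain', 'so'] (min_width=7, slack=2)
Line 7: ['support'] (min_width=7, slack=2)
Line 8: ['top'] (min_width=3, slack=6)
Line 9: ['bedroom'] (min_width=7, slack=2)
Line 10: ['picture'] (min_width=7, slack=2)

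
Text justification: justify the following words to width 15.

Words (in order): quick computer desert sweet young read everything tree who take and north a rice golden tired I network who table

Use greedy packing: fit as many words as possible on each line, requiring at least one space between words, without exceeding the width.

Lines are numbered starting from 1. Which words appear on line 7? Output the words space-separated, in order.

Answer: golden tired I

Derivation:
Line 1: ['quick', 'computer'] (min_width=14, slack=1)
Line 2: ['desert', 'sweet'] (min_width=12, slack=3)
Line 3: ['young', 'read'] (min_width=10, slack=5)
Line 4: ['everything', 'tree'] (min_width=15, slack=0)
Line 5: ['who', 'take', 'and'] (min_width=12, slack=3)
Line 6: ['north', 'a', 'rice'] (min_width=12, slack=3)
Line 7: ['golden', 'tired', 'I'] (min_width=14, slack=1)
Line 8: ['network', 'who'] (min_width=11, slack=4)
Line 9: ['table'] (min_width=5, slack=10)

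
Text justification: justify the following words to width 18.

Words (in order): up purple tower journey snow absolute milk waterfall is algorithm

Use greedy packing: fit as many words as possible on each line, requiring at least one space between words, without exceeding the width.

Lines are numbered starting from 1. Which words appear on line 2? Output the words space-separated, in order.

Answer: journey snow

Derivation:
Line 1: ['up', 'purple', 'tower'] (min_width=15, slack=3)
Line 2: ['journey', 'snow'] (min_width=12, slack=6)
Line 3: ['absolute', 'milk'] (min_width=13, slack=5)
Line 4: ['waterfall', 'is'] (min_width=12, slack=6)
Line 5: ['algorithm'] (min_width=9, slack=9)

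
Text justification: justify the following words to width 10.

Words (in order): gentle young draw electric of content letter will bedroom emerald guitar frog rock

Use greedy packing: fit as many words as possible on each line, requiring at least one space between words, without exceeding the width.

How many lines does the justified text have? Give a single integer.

Answer: 10

Derivation:
Line 1: ['gentle'] (min_width=6, slack=4)
Line 2: ['young', 'draw'] (min_width=10, slack=0)
Line 3: ['electric'] (min_width=8, slack=2)
Line 4: ['of', 'content'] (min_width=10, slack=0)
Line 5: ['letter'] (min_width=6, slack=4)
Line 6: ['will'] (min_width=4, slack=6)
Line 7: ['bedroom'] (min_width=7, slack=3)
Line 8: ['emerald'] (min_width=7, slack=3)
Line 9: ['guitar'] (min_width=6, slack=4)
Line 10: ['frog', 'rock'] (min_width=9, slack=1)
Total lines: 10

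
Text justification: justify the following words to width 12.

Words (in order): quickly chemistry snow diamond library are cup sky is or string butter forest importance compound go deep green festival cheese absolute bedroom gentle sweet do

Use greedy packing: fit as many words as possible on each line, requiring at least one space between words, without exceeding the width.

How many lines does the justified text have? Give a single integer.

Answer: 17

Derivation:
Line 1: ['quickly'] (min_width=7, slack=5)
Line 2: ['chemistry'] (min_width=9, slack=3)
Line 3: ['snow', 'diamond'] (min_width=12, slack=0)
Line 4: ['library', 'are'] (min_width=11, slack=1)
Line 5: ['cup', 'sky', 'is'] (min_width=10, slack=2)
Line 6: ['or', 'string'] (min_width=9, slack=3)
Line 7: ['butter'] (min_width=6, slack=6)
Line 8: ['forest'] (min_width=6, slack=6)
Line 9: ['importance'] (min_width=10, slack=2)
Line 10: ['compound', 'go'] (min_width=11, slack=1)
Line 11: ['deep', 'green'] (min_width=10, slack=2)
Line 12: ['festival'] (min_width=8, slack=4)
Line 13: ['cheese'] (min_width=6, slack=6)
Line 14: ['absolute'] (min_width=8, slack=4)
Line 15: ['bedroom'] (min_width=7, slack=5)
Line 16: ['gentle', 'sweet'] (min_width=12, slack=0)
Line 17: ['do'] (min_width=2, slack=10)
Total lines: 17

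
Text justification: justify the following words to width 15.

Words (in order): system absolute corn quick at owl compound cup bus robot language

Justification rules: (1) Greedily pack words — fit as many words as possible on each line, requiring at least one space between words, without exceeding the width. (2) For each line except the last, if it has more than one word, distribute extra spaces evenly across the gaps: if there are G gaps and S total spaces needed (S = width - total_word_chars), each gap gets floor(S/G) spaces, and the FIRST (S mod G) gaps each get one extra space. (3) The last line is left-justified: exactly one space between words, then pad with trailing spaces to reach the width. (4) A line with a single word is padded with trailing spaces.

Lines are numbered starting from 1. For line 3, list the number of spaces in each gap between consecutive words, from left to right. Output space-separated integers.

Line 1: ['system', 'absolute'] (min_width=15, slack=0)
Line 2: ['corn', 'quick', 'at'] (min_width=13, slack=2)
Line 3: ['owl', 'compound'] (min_width=12, slack=3)
Line 4: ['cup', 'bus', 'robot'] (min_width=13, slack=2)
Line 5: ['language'] (min_width=8, slack=7)

Answer: 4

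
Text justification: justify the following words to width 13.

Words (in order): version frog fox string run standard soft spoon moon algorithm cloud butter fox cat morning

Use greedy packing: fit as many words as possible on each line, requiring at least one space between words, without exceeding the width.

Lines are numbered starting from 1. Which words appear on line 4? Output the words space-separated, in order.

Answer: soft spoon

Derivation:
Line 1: ['version', 'frog'] (min_width=12, slack=1)
Line 2: ['fox', 'string'] (min_width=10, slack=3)
Line 3: ['run', 'standard'] (min_width=12, slack=1)
Line 4: ['soft', 'spoon'] (min_width=10, slack=3)
Line 5: ['moon'] (min_width=4, slack=9)
Line 6: ['algorithm'] (min_width=9, slack=4)
Line 7: ['cloud', 'butter'] (min_width=12, slack=1)
Line 8: ['fox', 'cat'] (min_width=7, slack=6)
Line 9: ['morning'] (min_width=7, slack=6)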